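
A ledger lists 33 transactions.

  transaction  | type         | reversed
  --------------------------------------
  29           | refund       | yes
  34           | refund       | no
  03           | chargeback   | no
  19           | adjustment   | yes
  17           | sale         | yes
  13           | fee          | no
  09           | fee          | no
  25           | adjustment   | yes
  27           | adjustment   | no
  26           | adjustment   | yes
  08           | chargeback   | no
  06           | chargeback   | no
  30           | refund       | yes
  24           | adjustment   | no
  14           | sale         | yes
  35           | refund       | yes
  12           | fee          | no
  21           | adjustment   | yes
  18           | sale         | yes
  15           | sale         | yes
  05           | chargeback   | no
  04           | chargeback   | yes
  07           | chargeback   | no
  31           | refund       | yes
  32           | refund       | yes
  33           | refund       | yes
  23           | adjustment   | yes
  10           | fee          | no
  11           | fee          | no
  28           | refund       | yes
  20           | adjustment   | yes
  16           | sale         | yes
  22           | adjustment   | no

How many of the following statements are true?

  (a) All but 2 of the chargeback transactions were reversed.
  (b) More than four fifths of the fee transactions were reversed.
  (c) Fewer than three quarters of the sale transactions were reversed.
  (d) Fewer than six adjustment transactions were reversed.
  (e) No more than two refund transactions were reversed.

0

(a) chargeback: |A| = 6, |A ∩ B| = 1; needs |A ∖ B| = 2 — false.
(b) fee: |A| = 5, |A ∩ B| = 0; needs |A ∩ B| / |A| > 4/5 — false.
(c) sale: |A| = 5, |A ∩ B| = 5; needs |A ∩ B| / |A| < 3/4 — false.
(d) adjustment: |A| = 9, |A ∩ B| = 6; needs |A ∩ B| < 6 — false.
(e) refund: |A| = 8, |A ∩ B| = 7; needs |A ∩ B| ≤ 2 — false.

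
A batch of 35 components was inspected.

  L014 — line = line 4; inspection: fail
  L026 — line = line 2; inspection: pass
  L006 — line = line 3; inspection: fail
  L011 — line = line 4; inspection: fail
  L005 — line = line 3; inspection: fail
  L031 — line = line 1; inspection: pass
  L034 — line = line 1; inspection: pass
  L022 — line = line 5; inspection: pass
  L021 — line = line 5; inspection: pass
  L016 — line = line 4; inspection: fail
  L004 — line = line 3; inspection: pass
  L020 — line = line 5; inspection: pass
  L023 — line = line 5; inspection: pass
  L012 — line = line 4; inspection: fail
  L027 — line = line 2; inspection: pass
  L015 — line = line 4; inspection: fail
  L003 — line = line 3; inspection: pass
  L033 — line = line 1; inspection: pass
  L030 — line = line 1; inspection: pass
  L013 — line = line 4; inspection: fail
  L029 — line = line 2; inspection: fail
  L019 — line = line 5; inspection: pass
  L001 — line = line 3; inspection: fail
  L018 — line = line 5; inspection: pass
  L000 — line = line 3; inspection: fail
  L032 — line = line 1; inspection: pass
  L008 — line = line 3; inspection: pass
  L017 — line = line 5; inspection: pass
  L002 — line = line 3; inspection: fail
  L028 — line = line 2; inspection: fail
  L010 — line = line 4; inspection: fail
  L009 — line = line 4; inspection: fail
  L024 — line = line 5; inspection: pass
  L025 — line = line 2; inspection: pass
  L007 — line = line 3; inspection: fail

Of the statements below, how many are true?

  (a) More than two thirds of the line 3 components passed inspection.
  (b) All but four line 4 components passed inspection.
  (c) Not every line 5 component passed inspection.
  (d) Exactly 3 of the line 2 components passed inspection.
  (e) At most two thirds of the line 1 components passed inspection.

1

(a) line 3: |A| = 9, |A ∩ B| = 3; needs |A ∩ B| / |A| > 2/3 — false.
(b) line 4: |A| = 8, |A ∩ B| = 0; needs |A ∖ B| = 4 — false.
(c) line 5: |A| = 8, |A ∩ B| = 8; needs A ⊄ B (|A ∖ B| ≥ 1) — false.
(d) line 2: |A| = 5, |A ∩ B| = 3; needs |A ∩ B| = 3 — true.
(e) line 1: |A| = 5, |A ∩ B| = 5; needs |A ∩ B| / |A| ≤ 2/3 — false.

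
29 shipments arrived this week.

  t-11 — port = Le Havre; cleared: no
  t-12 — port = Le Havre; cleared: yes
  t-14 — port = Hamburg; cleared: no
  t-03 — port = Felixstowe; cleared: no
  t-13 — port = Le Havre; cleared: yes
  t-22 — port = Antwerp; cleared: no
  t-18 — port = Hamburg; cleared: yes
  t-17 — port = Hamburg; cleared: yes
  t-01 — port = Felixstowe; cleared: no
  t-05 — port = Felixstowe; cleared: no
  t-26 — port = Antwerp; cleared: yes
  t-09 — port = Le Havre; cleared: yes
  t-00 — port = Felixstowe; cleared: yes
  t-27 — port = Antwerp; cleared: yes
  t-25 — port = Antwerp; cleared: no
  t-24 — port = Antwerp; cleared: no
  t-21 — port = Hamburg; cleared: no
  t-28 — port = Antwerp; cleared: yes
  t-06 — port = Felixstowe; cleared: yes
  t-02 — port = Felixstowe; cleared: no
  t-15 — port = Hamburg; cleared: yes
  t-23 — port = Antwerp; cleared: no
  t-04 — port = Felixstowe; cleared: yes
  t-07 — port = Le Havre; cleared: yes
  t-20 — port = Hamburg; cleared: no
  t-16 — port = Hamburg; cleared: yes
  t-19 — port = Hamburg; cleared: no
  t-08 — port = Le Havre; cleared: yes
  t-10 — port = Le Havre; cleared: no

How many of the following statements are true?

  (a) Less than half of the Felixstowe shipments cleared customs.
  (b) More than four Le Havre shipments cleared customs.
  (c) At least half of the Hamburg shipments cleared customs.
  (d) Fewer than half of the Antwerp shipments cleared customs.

4

(a) Felixstowe: |A| = 7, |A ∩ B| = 3; needs |A ∩ B| < |A ∖ B| — true.
(b) Le Havre: |A| = 7, |A ∩ B| = 5; needs |A ∩ B| > 4 — true.
(c) Hamburg: |A| = 8, |A ∩ B| = 4; needs |A ∩ B| ≥ |A ∖ B| — true.
(d) Antwerp: |A| = 7, |A ∩ B| = 3; needs |A ∩ B| < |A ∖ B| — true.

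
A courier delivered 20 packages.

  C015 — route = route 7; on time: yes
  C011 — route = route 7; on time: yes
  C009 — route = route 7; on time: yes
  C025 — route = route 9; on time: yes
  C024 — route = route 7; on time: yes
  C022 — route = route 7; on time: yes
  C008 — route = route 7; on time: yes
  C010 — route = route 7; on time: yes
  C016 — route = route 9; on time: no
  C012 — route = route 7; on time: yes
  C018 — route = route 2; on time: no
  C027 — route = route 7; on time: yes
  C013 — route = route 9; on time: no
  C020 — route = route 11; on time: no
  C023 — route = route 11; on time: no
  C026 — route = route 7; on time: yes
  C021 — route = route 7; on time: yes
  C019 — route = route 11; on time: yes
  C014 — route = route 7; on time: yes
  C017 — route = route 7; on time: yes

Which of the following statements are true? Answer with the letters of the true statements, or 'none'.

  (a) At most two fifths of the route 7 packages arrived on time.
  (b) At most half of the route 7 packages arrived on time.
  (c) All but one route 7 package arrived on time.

none

|A| = 13, |A ∩ B| = 13, |A ∖ B| = 0.
(a) |A ∩ B| / |A| ≤ 2/5: fails.
(b) |A ∩ B| ≤ |A ∖ B|: fails.
(c) |A ∖ B| = 1: fails.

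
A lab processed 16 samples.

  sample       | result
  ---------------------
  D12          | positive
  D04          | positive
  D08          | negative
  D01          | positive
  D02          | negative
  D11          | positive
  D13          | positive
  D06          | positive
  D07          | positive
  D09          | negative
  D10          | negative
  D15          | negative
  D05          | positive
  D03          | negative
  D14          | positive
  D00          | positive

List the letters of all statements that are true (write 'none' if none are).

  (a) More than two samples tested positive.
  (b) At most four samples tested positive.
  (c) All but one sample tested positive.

|A| = 16, |A ∩ B| = 10, |A ∖ B| = 6.
(a) |A ∩ B| > 2: holds.
(b) |A ∩ B| ≤ 4: fails.
(c) |A ∖ B| = 1: fails.

(a)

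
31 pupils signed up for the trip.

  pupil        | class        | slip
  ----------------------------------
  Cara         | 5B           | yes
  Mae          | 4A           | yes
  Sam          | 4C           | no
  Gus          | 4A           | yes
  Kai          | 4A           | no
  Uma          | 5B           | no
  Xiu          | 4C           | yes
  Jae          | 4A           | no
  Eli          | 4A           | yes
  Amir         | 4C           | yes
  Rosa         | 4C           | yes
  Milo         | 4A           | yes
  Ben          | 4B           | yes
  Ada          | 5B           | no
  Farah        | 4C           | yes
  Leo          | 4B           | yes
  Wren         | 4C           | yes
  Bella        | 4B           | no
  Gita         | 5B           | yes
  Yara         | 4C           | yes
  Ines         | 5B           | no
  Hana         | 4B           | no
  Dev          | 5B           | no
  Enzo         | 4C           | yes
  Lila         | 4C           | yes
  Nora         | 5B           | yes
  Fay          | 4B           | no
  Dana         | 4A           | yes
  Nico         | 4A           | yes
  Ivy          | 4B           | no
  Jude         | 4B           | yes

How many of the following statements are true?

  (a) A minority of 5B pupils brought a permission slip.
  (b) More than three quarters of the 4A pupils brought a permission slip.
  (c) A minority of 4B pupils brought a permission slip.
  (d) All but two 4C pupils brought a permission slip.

2

(a) 5B: |A| = 7, |A ∩ B| = 3; needs |A ∩ B| < |A ∖ B| — true.
(b) 4A: |A| = 8, |A ∩ B| = 6; needs |A ∩ B| / |A| > 3/4 — false.
(c) 4B: |A| = 7, |A ∩ B| = 3; needs |A ∩ B| < |A ∖ B| — true.
(d) 4C: |A| = 9, |A ∩ B| = 8; needs |A ∖ B| = 2 — false.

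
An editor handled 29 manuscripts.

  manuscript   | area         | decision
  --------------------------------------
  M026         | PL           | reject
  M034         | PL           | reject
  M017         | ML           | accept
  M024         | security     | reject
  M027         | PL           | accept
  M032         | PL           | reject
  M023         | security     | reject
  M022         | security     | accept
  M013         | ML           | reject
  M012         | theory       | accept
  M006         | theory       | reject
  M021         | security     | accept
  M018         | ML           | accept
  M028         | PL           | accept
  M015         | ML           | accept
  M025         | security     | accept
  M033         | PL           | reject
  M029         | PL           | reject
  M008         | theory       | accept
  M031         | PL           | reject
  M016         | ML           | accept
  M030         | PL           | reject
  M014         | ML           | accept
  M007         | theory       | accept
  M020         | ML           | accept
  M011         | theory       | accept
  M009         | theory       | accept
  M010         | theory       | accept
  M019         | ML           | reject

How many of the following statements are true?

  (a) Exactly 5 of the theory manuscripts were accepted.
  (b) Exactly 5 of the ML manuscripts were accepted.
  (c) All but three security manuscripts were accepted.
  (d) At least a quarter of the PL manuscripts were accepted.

0

(a) theory: |A| = 7, |A ∩ B| = 6; needs |A ∩ B| = 5 — false.
(b) ML: |A| = 8, |A ∩ B| = 6; needs |A ∩ B| = 5 — false.
(c) security: |A| = 5, |A ∩ B| = 3; needs |A ∖ B| = 3 — false.
(d) PL: |A| = 9, |A ∩ B| = 2; needs |A ∩ B| / |A| ≥ 1/4 — false.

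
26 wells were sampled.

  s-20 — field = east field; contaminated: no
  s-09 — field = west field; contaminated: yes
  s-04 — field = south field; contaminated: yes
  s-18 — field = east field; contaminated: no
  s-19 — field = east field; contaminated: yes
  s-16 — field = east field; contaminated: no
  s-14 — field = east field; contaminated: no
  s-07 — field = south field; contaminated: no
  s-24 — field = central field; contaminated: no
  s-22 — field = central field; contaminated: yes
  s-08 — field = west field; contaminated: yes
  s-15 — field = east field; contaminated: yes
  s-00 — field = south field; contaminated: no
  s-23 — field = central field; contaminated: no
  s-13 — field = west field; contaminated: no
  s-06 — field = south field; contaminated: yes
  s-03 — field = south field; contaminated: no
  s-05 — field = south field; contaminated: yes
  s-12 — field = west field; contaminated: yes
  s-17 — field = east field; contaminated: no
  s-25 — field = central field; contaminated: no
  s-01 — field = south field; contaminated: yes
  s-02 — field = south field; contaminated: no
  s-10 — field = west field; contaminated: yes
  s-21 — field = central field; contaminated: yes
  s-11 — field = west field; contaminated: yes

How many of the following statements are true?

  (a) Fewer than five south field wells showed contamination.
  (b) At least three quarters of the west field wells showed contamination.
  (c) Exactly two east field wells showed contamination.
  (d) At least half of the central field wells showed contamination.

(a) south field: |A| = 8, |A ∩ B| = 4; needs |A ∩ B| < 5 — true.
(b) west field: |A| = 6, |A ∩ B| = 5; needs |A ∩ B| / |A| ≥ 3/4 — true.
(c) east field: |A| = 7, |A ∩ B| = 2; needs |A ∩ B| = 2 — true.
(d) central field: |A| = 5, |A ∩ B| = 2; needs |A ∩ B| ≥ |A ∖ B| — false.

3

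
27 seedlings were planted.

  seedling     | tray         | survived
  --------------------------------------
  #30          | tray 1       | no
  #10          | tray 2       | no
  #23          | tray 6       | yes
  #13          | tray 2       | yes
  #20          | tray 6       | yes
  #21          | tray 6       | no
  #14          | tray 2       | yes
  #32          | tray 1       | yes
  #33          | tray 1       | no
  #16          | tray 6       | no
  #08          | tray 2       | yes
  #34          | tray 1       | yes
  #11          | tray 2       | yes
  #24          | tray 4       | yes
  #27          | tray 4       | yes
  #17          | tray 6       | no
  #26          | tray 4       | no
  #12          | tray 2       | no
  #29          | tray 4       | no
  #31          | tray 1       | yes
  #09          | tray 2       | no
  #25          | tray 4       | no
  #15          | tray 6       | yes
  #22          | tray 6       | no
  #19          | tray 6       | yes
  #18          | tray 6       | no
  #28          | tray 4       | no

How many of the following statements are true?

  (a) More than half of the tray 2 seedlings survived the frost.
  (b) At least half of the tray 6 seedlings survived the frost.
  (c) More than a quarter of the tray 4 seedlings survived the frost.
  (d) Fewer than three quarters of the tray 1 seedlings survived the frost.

(a) tray 2: |A| = 7, |A ∩ B| = 4; needs |A ∩ B| > |A ∖ B| — true.
(b) tray 6: |A| = 9, |A ∩ B| = 4; needs |A ∩ B| ≥ |A ∖ B| — false.
(c) tray 4: |A| = 6, |A ∩ B| = 2; needs |A ∩ B| / |A| > 1/4 — true.
(d) tray 1: |A| = 5, |A ∩ B| = 3; needs |A ∩ B| / |A| < 3/4 — true.

3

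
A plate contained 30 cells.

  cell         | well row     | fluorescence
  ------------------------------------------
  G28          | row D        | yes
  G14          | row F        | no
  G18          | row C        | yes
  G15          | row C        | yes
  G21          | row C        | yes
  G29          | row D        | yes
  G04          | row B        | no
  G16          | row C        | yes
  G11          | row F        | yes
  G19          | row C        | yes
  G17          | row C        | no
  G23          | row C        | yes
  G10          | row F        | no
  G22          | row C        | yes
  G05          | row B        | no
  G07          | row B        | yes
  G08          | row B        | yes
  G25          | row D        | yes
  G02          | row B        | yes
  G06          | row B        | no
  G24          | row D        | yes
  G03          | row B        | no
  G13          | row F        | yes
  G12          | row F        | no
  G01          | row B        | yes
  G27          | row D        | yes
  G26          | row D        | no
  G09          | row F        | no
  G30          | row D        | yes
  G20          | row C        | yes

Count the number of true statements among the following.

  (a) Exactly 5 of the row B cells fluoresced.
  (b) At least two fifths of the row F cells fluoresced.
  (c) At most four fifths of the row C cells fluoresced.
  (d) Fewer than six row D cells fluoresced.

0

(a) row B: |A| = 8, |A ∩ B| = 4; needs |A ∩ B| = 5 — false.
(b) row F: |A| = 6, |A ∩ B| = 2; needs |A ∩ B| / |A| ≥ 2/5 — false.
(c) row C: |A| = 9, |A ∩ B| = 8; needs |A ∩ B| / |A| ≤ 4/5 — false.
(d) row D: |A| = 7, |A ∩ B| = 6; needs |A ∩ B| < 6 — false.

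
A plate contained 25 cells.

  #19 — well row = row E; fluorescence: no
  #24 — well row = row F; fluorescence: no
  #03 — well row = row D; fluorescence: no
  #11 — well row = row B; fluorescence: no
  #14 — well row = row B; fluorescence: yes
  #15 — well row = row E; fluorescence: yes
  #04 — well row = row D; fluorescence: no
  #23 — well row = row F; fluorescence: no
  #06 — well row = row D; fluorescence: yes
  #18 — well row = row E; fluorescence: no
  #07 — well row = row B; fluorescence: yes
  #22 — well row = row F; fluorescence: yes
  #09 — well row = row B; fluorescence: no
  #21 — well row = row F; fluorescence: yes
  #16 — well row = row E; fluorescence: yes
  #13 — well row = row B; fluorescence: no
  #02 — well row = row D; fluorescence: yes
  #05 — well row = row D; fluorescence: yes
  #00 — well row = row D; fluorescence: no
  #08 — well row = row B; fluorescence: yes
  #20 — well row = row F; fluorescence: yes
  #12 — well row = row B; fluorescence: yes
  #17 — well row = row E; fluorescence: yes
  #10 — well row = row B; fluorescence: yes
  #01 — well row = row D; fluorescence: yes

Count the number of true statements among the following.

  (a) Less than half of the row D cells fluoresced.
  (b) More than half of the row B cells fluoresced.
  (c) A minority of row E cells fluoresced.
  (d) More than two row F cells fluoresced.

2

(a) row D: |A| = 7, |A ∩ B| = 4; needs |A ∩ B| < |A ∖ B| — false.
(b) row B: |A| = 8, |A ∩ B| = 5; needs |A ∩ B| > |A ∖ B| — true.
(c) row E: |A| = 5, |A ∩ B| = 3; needs |A ∩ B| < |A ∖ B| — false.
(d) row F: |A| = 5, |A ∩ B| = 3; needs |A ∩ B| > 2 — true.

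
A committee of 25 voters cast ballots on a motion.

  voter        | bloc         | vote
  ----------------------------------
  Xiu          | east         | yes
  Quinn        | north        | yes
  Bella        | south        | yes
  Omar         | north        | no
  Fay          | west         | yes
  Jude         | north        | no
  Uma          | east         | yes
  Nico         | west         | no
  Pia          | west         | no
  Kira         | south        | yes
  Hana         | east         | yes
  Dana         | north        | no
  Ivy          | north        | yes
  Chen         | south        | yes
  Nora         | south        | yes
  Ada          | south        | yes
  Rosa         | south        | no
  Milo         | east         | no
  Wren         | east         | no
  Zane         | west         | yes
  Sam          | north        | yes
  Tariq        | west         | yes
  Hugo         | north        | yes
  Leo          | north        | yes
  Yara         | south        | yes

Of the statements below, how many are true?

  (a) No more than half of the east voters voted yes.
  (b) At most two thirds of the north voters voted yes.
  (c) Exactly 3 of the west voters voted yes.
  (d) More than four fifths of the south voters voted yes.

3

(a) east: |A| = 5, |A ∩ B| = 3; needs |A ∩ B| ≤ |A ∖ B| — false.
(b) north: |A| = 8, |A ∩ B| = 5; needs |A ∩ B| / |A| ≤ 2/3 — true.
(c) west: |A| = 5, |A ∩ B| = 3; needs |A ∩ B| = 3 — true.
(d) south: |A| = 7, |A ∩ B| = 6; needs |A ∩ B| / |A| > 4/5 — true.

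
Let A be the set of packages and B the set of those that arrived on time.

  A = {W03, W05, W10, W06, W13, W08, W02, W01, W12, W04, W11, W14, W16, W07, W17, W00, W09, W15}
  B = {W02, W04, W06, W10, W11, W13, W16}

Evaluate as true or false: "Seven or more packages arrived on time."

'Seven or more packages arrived on time' holds iff |A ∩ B| ≥ 7.
|A| = 18, |A ∩ B| = 7, |A ∖ B| = 11.
|A ∩ B| = 7, so the statement is true.

True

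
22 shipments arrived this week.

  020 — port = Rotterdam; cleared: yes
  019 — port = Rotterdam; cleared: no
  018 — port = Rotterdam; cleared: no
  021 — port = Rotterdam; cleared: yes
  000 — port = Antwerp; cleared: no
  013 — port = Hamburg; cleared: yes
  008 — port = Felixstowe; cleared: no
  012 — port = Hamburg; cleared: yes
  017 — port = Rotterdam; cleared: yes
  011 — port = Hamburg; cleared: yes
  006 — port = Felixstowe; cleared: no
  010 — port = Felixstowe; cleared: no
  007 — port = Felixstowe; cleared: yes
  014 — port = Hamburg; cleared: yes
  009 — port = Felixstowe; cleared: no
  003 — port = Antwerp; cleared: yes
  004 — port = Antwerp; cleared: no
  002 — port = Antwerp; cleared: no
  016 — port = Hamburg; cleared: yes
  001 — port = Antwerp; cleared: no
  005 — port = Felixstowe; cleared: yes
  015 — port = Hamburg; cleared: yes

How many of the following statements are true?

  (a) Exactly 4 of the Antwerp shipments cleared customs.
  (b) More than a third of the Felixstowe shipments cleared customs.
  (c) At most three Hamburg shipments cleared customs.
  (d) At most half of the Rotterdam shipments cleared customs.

(a) Antwerp: |A| = 5, |A ∩ B| = 1; needs |A ∩ B| = 4 — false.
(b) Felixstowe: |A| = 6, |A ∩ B| = 2; needs |A ∩ B| / |A| > 1/3 — false.
(c) Hamburg: |A| = 6, |A ∩ B| = 6; needs |A ∩ B| ≤ 3 — false.
(d) Rotterdam: |A| = 5, |A ∩ B| = 3; needs |A ∩ B| ≤ |A ∖ B| — false.

0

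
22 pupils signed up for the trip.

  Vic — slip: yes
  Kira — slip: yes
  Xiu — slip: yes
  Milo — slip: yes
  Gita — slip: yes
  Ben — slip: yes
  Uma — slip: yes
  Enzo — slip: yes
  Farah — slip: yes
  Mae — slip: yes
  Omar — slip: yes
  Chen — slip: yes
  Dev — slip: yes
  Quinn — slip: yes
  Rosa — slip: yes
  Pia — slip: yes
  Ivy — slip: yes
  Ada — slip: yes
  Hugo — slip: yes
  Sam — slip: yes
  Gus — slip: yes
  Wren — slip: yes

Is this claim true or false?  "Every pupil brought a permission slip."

'Every pupil brought a permission slip' holds iff A ⊆ B, i.e. every element of A is in B (|A ∖ B| = 0).
|A| = 22, |A ∩ B| = 22, |A ∖ B| = 0.
So the statement is true.

True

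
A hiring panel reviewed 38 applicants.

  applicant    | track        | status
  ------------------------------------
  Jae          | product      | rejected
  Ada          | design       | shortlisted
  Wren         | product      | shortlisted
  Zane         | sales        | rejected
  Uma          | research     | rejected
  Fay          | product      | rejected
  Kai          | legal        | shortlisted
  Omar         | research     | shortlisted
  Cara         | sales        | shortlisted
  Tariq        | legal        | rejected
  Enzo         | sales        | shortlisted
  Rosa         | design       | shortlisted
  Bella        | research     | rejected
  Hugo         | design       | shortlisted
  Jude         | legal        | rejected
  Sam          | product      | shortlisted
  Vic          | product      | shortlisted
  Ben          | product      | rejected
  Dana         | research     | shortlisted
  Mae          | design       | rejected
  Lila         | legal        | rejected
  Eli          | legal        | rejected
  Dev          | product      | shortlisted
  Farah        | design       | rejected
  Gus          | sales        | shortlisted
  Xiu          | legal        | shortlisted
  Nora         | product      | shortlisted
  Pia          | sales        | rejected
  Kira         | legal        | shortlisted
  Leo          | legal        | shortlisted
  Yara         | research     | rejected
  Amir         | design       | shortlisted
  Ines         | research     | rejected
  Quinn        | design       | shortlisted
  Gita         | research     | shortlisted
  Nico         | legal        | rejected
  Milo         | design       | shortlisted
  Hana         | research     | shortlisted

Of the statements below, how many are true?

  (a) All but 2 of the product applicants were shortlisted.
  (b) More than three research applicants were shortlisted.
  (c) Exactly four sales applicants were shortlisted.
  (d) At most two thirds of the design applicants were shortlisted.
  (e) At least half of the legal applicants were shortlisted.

1

(a) product: |A| = 8, |A ∩ B| = 5; needs |A ∖ B| = 2 — false.
(b) research: |A| = 8, |A ∩ B| = 4; needs |A ∩ B| > 3 — true.
(c) sales: |A| = 5, |A ∩ B| = 3; needs |A ∩ B| = 4 — false.
(d) design: |A| = 8, |A ∩ B| = 6; needs |A ∩ B| / |A| ≤ 2/3 — false.
(e) legal: |A| = 9, |A ∩ B| = 4; needs |A ∩ B| ≥ |A ∖ B| — false.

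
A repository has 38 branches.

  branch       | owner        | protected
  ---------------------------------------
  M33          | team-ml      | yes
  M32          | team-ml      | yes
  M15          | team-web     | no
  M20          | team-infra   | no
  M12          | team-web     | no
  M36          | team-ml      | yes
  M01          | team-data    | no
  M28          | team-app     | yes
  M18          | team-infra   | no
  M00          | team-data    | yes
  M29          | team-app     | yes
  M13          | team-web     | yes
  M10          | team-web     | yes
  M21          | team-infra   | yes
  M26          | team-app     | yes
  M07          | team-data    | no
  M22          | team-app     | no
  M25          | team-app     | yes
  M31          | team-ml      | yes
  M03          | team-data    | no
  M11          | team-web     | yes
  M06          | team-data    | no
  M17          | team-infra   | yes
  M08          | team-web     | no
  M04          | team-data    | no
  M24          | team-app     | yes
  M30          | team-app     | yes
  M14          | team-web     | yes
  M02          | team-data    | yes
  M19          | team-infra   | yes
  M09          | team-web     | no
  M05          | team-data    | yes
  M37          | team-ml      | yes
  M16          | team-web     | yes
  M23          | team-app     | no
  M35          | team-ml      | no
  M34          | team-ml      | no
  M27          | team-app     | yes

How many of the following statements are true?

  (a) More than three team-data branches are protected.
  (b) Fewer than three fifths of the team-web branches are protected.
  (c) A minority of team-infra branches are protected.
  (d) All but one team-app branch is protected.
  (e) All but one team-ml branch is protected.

(a) team-data: |A| = 8, |A ∩ B| = 3; needs |A ∩ B| > 3 — false.
(b) team-web: |A| = 9, |A ∩ B| = 5; needs |A ∩ B| / |A| < 3/5 — true.
(c) team-infra: |A| = 5, |A ∩ B| = 3; needs |A ∩ B| < |A ∖ B| — false.
(d) team-app: |A| = 9, |A ∩ B| = 7; needs |A ∖ B| = 1 — false.
(e) team-ml: |A| = 7, |A ∩ B| = 5; needs |A ∖ B| = 1 — false.

1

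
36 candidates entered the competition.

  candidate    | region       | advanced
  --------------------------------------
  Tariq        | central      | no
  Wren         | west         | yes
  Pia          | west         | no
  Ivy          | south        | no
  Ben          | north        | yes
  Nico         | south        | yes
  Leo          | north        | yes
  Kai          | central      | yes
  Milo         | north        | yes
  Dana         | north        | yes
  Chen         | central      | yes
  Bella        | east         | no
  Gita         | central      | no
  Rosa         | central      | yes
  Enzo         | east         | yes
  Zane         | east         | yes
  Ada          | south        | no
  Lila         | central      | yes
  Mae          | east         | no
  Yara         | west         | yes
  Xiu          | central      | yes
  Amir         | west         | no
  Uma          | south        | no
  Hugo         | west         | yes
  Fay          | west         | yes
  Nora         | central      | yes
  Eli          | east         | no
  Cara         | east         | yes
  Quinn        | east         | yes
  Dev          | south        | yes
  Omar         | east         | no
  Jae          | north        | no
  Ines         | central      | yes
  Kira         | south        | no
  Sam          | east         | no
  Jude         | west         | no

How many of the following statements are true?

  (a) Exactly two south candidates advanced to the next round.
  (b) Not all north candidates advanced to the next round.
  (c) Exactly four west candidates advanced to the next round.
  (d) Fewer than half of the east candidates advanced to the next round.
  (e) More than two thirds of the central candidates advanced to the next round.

5

(a) south: |A| = 6, |A ∩ B| = 2; needs |A ∩ B| = 2 — true.
(b) north: |A| = 5, |A ∩ B| = 4; needs A ⊄ B (|A ∖ B| ≥ 1) — true.
(c) west: |A| = 7, |A ∩ B| = 4; needs |A ∩ B| = 4 — true.
(d) east: |A| = 9, |A ∩ B| = 4; needs |A ∩ B| < |A ∖ B| — true.
(e) central: |A| = 9, |A ∩ B| = 7; needs |A ∩ B| / |A| > 2/3 — true.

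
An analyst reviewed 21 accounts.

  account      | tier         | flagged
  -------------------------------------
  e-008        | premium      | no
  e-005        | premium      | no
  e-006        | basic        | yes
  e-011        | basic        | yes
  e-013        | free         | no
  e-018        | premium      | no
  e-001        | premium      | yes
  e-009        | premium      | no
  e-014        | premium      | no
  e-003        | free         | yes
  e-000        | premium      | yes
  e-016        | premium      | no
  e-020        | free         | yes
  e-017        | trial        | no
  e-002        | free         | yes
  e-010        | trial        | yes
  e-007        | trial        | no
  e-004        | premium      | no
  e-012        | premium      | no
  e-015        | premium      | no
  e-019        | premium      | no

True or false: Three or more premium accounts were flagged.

False

Truth condition: |A ∩ B| ≥ 3.
A (the restrictor) = {e-008, e-005, e-018, e-001, e-009, e-014, e-000, e-016, e-004, e-012, e-015, e-019}, |A| = 12.
A ∩ B = {e-001, e-000}, so |A ∩ B| = 2.
|A ∩ B| = 2, so the statement is false.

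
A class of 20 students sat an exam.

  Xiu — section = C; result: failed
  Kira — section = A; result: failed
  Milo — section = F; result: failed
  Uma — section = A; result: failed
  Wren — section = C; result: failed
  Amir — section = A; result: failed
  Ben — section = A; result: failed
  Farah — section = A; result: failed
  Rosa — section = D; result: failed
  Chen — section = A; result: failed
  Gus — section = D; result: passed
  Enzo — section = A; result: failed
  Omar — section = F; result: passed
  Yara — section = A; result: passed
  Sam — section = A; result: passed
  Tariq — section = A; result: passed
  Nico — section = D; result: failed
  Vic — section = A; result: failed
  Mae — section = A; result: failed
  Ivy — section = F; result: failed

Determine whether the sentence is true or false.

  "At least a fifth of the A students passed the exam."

True

The determiner here denotes the relation: |A ∩ B| / |A| ≥ 1/5.
A (the restrictor) = {Kira, Uma, Amir, Ben, Farah, Chen, Enzo, Yara, Sam, Tariq, Vic, Mae}, |A| = 12.
A ∩ B = {Yara, Sam, Tariq}, so |A ∩ B| = 3.
A ∖ B = {Kira, Uma, Amir, Ben, Farah, Chen, Enzo, Vic, Mae}, so |A ∖ B| = 9.
|A ∩ B|/|A| = 3/12, so the statement is true.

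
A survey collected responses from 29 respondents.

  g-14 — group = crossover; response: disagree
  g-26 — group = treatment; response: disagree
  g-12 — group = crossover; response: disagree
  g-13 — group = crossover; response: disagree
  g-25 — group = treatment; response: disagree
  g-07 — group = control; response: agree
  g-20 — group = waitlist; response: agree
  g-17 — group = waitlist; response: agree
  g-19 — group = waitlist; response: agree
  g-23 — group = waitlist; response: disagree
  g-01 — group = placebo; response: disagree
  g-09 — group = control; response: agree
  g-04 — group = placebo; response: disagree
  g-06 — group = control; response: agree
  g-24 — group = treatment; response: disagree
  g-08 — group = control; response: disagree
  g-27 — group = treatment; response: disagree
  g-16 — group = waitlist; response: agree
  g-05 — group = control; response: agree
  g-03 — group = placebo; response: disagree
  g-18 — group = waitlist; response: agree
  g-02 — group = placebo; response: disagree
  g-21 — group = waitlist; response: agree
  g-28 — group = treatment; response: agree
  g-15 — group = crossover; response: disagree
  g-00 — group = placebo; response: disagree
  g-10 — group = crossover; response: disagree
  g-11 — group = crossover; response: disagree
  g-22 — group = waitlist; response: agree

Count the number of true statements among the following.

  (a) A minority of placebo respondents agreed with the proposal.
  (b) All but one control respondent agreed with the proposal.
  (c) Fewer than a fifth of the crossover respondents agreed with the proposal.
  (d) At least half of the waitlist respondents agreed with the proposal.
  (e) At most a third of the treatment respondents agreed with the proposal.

5

(a) placebo: |A| = 5, |A ∩ B| = 0; needs |A ∩ B| < |A ∖ B| — true.
(b) control: |A| = 5, |A ∩ B| = 4; needs |A ∖ B| = 1 — true.
(c) crossover: |A| = 6, |A ∩ B| = 0; needs |A ∩ B| / |A| < 1/5 — true.
(d) waitlist: |A| = 8, |A ∩ B| = 7; needs |A ∩ B| ≥ |A ∖ B| — true.
(e) treatment: |A| = 5, |A ∩ B| = 1; needs |A ∩ B| / |A| ≤ 1/3 — true.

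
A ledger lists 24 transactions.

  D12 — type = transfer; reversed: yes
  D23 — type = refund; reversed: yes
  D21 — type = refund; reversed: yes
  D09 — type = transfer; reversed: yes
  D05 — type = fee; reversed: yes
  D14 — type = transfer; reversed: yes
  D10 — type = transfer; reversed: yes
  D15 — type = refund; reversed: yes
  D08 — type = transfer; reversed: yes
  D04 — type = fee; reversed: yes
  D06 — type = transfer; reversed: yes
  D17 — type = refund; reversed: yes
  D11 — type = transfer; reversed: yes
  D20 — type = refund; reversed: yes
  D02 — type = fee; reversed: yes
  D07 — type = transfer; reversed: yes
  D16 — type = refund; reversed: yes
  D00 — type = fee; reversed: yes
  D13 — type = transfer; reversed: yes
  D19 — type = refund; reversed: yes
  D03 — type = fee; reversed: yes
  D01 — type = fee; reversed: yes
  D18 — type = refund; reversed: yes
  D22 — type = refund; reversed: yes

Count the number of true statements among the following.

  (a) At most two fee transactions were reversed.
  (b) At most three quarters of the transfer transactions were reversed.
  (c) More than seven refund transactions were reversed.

1

(a) fee: |A| = 6, |A ∩ B| = 6; needs |A ∩ B| ≤ 2 — false.
(b) transfer: |A| = 9, |A ∩ B| = 9; needs |A ∩ B| / |A| ≤ 3/4 — false.
(c) refund: |A| = 9, |A ∩ B| = 9; needs |A ∩ B| > 7 — true.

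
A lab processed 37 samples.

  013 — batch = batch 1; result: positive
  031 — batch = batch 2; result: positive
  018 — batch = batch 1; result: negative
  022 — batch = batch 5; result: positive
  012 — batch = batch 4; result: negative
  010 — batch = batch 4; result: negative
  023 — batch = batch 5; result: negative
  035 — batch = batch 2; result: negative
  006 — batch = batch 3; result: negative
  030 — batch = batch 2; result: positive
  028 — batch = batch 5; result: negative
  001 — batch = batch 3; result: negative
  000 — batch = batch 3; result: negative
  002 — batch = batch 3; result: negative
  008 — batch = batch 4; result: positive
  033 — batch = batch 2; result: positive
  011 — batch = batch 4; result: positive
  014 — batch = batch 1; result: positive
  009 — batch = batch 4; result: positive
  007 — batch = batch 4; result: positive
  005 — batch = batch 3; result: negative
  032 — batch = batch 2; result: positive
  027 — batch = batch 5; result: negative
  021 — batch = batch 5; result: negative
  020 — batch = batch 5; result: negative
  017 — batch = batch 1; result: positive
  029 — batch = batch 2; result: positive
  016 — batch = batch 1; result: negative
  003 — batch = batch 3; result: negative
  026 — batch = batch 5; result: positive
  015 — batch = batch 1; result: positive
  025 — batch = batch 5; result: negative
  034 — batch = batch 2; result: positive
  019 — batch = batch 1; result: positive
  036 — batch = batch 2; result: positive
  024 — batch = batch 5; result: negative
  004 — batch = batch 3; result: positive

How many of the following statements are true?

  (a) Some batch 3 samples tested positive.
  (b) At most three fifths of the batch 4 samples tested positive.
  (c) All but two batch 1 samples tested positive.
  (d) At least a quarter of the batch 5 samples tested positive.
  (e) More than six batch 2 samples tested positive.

3

(a) batch 3: |A| = 7, |A ∩ B| = 1; needs A ∩ B ≠ ∅ (|A ∩ B| ≥ 1) — true.
(b) batch 4: |A| = 6, |A ∩ B| = 4; needs |A ∩ B| / |A| ≤ 3/5 — false.
(c) batch 1: |A| = 7, |A ∩ B| = 5; needs |A ∖ B| = 2 — true.
(d) batch 5: |A| = 9, |A ∩ B| = 2; needs |A ∩ B| / |A| ≥ 1/4 — false.
(e) batch 2: |A| = 8, |A ∩ B| = 7; needs |A ∩ B| > 6 — true.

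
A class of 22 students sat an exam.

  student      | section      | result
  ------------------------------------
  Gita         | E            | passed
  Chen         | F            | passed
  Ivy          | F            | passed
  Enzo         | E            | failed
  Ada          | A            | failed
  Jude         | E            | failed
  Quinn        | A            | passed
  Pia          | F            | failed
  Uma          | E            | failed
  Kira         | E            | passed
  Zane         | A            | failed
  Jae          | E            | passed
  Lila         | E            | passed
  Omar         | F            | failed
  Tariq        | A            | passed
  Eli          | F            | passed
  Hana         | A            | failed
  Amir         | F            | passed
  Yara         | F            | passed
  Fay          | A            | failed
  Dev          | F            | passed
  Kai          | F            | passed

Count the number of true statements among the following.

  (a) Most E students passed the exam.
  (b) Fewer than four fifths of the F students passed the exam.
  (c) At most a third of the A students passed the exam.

3

(a) E: |A| = 7, |A ∩ B| = 4; needs |A ∩ B| > |A ∖ B| — true.
(b) F: |A| = 9, |A ∩ B| = 7; needs |A ∩ B| / |A| < 4/5 — true.
(c) A: |A| = 6, |A ∩ B| = 2; needs |A ∩ B| / |A| ≤ 1/3 — true.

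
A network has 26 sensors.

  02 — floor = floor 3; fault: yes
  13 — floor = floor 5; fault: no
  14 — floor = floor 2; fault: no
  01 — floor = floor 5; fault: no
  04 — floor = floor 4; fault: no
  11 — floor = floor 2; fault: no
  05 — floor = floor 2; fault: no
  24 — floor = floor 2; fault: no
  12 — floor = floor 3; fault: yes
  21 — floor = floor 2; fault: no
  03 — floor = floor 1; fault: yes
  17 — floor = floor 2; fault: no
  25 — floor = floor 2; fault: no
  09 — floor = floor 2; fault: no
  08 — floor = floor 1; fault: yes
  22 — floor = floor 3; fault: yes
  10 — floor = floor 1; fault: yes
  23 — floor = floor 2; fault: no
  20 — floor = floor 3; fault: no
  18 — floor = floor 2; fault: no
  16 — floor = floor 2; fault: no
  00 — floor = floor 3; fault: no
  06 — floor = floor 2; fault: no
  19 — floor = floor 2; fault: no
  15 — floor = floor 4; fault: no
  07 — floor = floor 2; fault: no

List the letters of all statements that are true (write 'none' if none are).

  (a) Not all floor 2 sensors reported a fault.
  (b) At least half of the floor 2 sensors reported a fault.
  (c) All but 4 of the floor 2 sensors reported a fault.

|A| = 14, |A ∩ B| = 0, |A ∖ B| = 14.
(a) A ⊄ B (|A ∖ B| ≥ 1): holds.
(b) |A ∩ B| ≥ |A ∖ B|: fails.
(c) |A ∖ B| = 4: fails.

(a)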